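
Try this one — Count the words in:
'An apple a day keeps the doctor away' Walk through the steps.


Split into words: An | apple | a | day | keeps | the | doctor | away = 8 words.

8


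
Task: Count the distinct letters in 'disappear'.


Unique letters in 'disappear': {a, d, e, i, p, r, s} = 7 distinct letters.

7


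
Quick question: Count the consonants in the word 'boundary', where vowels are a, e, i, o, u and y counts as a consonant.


Consonants in 'boundary': b, n, d, r, y = 5 consonants.

5


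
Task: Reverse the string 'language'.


Reverse 'language' character by character: 'egaugnal'.

egaugnal


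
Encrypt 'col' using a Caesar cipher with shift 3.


Shift each letter by 3: c -> f, o -> r, l -> o. Result: 'fro'.

fro


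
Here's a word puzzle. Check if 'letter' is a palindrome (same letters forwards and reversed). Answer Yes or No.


Forward: 'letter'
Reversed: 'rettel'
They differ.

No


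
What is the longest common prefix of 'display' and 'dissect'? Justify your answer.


Compare from the start: 3 characters match: 'dis'. Mismatch at position 4: 'p' vs 's'.

dis


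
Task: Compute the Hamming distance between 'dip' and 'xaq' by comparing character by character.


Alignment:
Position 1: 'd' vs 'x' = DIFFER
Position 2: 'i' vs 'a' = DIFFER
Position 3: 'p' vs 'q' = DIFFER
Total differences: 3

3


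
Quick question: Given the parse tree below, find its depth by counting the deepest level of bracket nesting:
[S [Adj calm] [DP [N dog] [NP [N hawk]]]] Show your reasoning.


Count bracket nesting levels:
'[' at pos 0: depth = 1
'[' at pos 3: depth = 2
'[' at pos 14: depth = 2
'[' at pos 18: depth = 3
'[' at pos 26: depth = 3
'[' at pos 30: depth = 4
Maximum depth reached: 4

4


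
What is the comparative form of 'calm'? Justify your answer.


Apply comparative formation (add -er): 'calm' -> 'calmer'.

calmer


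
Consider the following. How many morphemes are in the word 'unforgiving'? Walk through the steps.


Decomposition: un- (prefix) + forgive (root) + -ing (suffix) = 3 morpheme(s)

3 morphemes


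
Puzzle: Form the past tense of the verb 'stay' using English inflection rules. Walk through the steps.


Apply rule: Add -ed. 'stay' becomes 'stayed'.

stayed


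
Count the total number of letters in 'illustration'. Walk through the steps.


Spell out 'illustration' and number each letter: i(1), l(2), l(3), u(4), s(5), t(6), r(7), a(8), t(9), i(10), o(11), n(12). Total: 12 letters.

12


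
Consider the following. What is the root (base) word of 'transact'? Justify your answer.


Remove prefix 'trans' from 'transact' to get root 'act'.

act


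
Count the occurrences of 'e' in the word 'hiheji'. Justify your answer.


Letter 'e' in 'hiheji': found at position(s) 4 = 1 occurrence(s).

1


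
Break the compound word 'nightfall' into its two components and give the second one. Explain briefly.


Split 'nightfall' into 'night' + 'fall'. The second part is 'fall'.

fall


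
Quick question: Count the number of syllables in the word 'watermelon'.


Break 'watermelon' into syllables: wa-ter-mel-on -> wa | ter | mel | on = 4 syllables

4 syllables


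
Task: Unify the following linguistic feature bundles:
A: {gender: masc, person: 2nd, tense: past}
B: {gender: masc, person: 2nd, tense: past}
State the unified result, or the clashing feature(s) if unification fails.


Compare features:
gender: A=masc vs B=masc -> unified: masc
person: A=2nd vs B=2nd -> unified: 2nd
tense: A=past vs B=past -> unified: past
No clashes found.

Unified: {gender: masc, person: 2nd, tense: past}


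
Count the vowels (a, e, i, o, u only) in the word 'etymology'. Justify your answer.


Vowels in 'etymology': e, o, o = 3 vowels.

3


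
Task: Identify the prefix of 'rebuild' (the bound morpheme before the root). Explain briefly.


The word 'rebuild' = 're' (prefix) + 'build' (root). The prefix is 're'.

re


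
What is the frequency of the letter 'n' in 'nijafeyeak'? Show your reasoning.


Letter 'n' in 'nijafeyeak': found at position(s) 1 = 1 occurrence(s).

1


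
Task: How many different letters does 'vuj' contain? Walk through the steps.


Unique letters in 'vuj': {j, u, v} = 3 distinct letters.

3


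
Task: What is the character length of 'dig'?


Spell out 'dig' and number each letter: d(1), i(2), g(3). Total: 3 letters.

3


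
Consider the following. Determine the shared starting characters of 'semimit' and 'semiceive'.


Compare from the start: 4 characters match: 'semi'. Mismatch at position 5: 'm' vs 'c'.

semi


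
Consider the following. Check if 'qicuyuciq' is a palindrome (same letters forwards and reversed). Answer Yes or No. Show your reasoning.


Forward: 'qicuyuciq'
Reversed: 'qicuyuciq'
They are identical.

Yes


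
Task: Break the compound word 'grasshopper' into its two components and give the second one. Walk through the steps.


Split 'grasshopper' into 'grass' + 'hopper'. The second part is 'hopper'.

hopper


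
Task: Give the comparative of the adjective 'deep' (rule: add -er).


Apply comparative formation (add -er): 'deep' -> 'deeper'.

deeper


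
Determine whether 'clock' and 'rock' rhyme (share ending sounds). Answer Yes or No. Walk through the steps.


Rime (stressed vowel + following sounds) of 'clock': -ock = /ɒk/
Rime of 'rock': -ock = /ɒk/
/ɒk/ and /ɒk/ are the same ending sound, so the words rhyme.

Yes


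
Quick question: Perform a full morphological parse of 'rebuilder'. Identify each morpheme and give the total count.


Step 1: Identify prefix: 're' (meaning: again)
Step 2: Identify root: 'build'
Step 3: Identify suffix(es): 'er'
Decomposition: re- (prefix: again) + build (root) + -er (suffix: one who)
Total morphemes: 3

3 morphemes (re- (prefix: again) + build (root) + -er (suffix: one who))


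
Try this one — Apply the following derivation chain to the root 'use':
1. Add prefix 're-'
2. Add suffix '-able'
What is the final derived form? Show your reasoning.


Step 1: Add prefix 're-' to 'use' = 'reuse'
Step 2: Add suffix '-able' to 'reuse' = 'reusable'

reusable


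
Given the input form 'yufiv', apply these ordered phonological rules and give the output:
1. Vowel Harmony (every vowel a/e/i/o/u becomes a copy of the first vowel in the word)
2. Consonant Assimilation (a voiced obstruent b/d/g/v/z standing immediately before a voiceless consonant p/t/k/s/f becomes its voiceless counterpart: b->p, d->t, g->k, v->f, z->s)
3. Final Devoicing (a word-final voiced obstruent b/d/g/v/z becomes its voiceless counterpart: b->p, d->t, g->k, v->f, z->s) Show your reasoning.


Starting form: 'yufiv'
Rule 1: Vowel Harmony: all vowels become 'u' (matching first vowel). 'yufiv' -> 'yufuv'
Rule 2: Consonant Assimilation: no voiced obstruent (b/d/g/v/z) stands immediately before a voiceless consonant (p/t/k/s/f). No change.
Rule 3: Final Devoicing: word-final voiced obstruent 'v' becomes voiceless 'f'. 'yufuv' -> 'yufuf'
Final form: 'yufuf'

yufuf


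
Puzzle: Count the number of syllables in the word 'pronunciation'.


Break 'pronunciation' into syllables: pro-nun-ci-a-tion -> pro | nun | ci | a | tion = 5 syllables

5 syllables


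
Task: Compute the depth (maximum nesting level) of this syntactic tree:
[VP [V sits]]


Count bracket nesting levels:
'[' at pos 0: depth = 1
'[' at pos 4: depth = 2
Maximum depth reached: 2

2


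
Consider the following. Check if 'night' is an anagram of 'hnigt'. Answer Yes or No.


Sorted letters of 'night': 'ghint'
Sorted letters of 'hnigt': 'ghint'
They match.

Yes


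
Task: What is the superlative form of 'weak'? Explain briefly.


Apply superlative formation (add -est): 'weak' -> 'weakest'.

weakest


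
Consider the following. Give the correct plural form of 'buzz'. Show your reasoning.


Apply rule: Add -es (sibilant/fricative ending). 'buzz' becomes 'buzzes'.

buzzes


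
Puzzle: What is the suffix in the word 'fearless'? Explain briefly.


The word 'fearless' = 'fear' (root) + '-less' (suffix). The suffix is '-less'.

less


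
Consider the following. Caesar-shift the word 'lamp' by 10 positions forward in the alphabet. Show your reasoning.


Shift each letter by 10: l -> v, a -> k, m -> w, p -> z. Result: 'vkwz'.

vkwz


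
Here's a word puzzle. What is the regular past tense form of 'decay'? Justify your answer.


Apply rule: Add -ed. 'decay' becomes 'decayed'.

decayed


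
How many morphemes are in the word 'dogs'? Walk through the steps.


Decomposition: dog (root) + -s (plural) = 2 morpheme(s)

2 morphemes


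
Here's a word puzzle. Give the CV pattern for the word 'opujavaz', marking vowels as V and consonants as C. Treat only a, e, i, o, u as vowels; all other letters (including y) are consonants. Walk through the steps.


Letter mapping: o = V, p = C, u = V, j = C, a = V, v = C, a = V, z = C.

VCVCVCVC


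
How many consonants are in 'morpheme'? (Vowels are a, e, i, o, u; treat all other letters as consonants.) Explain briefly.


Consonants in 'morpheme': m, r, p, h, m = 5 consonants.

5


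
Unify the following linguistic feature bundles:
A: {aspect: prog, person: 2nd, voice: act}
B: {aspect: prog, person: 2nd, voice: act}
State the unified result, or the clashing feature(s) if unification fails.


Compare features:
aspect: A=prog vs B=prog -> unified: prog
person: A=2nd vs B=2nd -> unified: 2nd
voice: A=act vs B=act -> unified: act
No clashes found.

Unified: {aspect: prog, person: 2nd, voice: act}


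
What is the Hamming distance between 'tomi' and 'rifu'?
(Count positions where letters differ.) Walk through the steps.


Alignment:
Position 1: 't' vs 'r' = DIFFER
Position 2: 'o' vs 'i' = DIFFER
Position 3: 'm' vs 'f' = DIFFER
Position 4: 'i' vs 'u' = DIFFER
Total differences: 4

4


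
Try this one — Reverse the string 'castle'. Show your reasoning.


Reverse 'castle' character by character: 'eltsac'.

eltsac


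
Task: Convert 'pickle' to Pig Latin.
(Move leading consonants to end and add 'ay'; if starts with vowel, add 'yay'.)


'pickle': move consonant cluster 'p' to end and add 'ay': 'icklepay'.

icklepay


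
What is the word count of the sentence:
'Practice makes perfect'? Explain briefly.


Split into words: Practice | makes | perfect = 3 words.

3


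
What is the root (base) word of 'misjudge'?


Remove prefix 'mis' from 'misjudge' to get root 'judge'.

judge


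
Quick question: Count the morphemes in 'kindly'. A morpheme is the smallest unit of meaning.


Decomposition: kind (root) + -ly (suffix) = 2 morpheme(s)

2 morphemes


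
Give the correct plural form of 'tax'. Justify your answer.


Apply rule: Add -es (sibilant/fricative ending). 'tax' becomes 'taxes'.

taxes


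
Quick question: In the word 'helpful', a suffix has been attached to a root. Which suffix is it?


The word 'helpful' = 'help' (root) + '-ful' (suffix). The suffix is '-ful'.

ful


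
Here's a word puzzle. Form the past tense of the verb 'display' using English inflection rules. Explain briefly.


Apply rule: Add -ed. 'display' becomes 'displayed'.

displayed


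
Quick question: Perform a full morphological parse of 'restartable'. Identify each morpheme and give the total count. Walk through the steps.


Step 1: Identify prefix: 're' (meaning: again)
Step 2: Identify root: 'start'
Step 3: Identify suffix(es): 'able'
Decomposition: re- (prefix: again) + start (root) + -able (suffix: capable of)
Total morphemes: 3

3 morphemes (re- (prefix: again) + start (root) + -able (suffix: capable of))


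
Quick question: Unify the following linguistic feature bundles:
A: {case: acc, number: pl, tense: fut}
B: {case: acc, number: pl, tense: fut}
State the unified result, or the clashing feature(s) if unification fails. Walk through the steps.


Compare features:
case: A=acc vs B=acc -> unified: acc
number: A=pl vs B=pl -> unified: pl
tense: A=fut vs B=fut -> unified: fut
No clashes found.

Unified: {case: acc, number: pl, tense: fut}


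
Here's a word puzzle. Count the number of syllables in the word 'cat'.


Break 'cat' into syllables: cat -> cat = 1 syllable

1 syllable


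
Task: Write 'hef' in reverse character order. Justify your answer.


Reverse 'hef' character by character: 'feh'.

feh


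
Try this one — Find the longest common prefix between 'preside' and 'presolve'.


Compare from the start: 4 characters match: 'pres'. Mismatch at position 5: 'i' vs 'o'.

pres


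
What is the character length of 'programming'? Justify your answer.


Spell out 'programming' and number each letter: p(1), r(2), o(3), g(4), r(5), a(6), m(7), m(8), i(9), n(10), g(11). Total: 11 letters.

11


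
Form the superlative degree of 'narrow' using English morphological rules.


Apply superlative formation (add -est): 'narrow' -> 'narrowest'.

narrowest


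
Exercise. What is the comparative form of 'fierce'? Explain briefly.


Apply comparative formation (ends in e: add -r): 'fierce' -> 'fiercer'.

fiercer


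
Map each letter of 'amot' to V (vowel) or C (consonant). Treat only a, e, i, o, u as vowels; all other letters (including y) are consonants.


Letter mapping: a = V, m = C, o = V, t = C.

VCVC


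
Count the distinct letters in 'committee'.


Unique letters in 'committee': {c, e, i, m, o, t} = 6 distinct letters.

6


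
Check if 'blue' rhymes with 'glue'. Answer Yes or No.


Rime (stressed vowel + following sounds) of 'blue': -ue = /uː/
Rime of 'glue': -ue = /uː/
/uː/ and /uː/ are the same ending sound, so the words rhyme.

Yes


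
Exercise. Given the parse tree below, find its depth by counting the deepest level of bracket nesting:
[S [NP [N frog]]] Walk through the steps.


Count bracket nesting levels:
'[' at pos 0: depth = 1
'[' at pos 3: depth = 2
'[' at pos 7: depth = 3
Maximum depth reached: 3

3


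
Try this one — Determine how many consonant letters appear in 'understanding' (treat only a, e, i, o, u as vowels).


Consonants in 'understanding': n, d, r, s, t, n, d, n, g = 9 consonants.

9


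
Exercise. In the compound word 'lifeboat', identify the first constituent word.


Split 'lifeboat' into 'life' + 'boat'. The first part is 'life'.

life


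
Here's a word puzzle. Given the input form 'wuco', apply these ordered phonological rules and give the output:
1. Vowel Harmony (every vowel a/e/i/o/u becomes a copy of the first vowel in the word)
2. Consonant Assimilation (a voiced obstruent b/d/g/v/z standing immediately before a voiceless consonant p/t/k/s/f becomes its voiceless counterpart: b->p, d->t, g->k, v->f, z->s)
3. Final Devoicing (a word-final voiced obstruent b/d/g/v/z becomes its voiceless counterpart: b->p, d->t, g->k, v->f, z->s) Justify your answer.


Starting form: 'wuco'
Rule 1: Vowel Harmony: all vowels become 'u' (matching first vowel). 'wuco' -> 'wucu'
Rule 2: Consonant Assimilation: no voiced obstruent (b/d/g/v/z) stands immediately before a voiceless consonant (p/t/k/s/f). No change.
Rule 3: Final Devoicing: the word ends in the vowel 'u', not a consonant. No change.
Final form: 'wucu'

wucu


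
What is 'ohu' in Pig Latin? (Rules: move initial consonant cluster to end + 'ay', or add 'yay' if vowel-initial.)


'ohu' starts with a vowel, so add 'yay': 'ohuyay'.

ohuyay


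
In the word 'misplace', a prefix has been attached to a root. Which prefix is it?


The word 'misplace' = 'mis' (prefix) + 'place' (root). The prefix is 'mis'.

mis


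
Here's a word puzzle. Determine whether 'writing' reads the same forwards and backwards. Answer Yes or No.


Forward: 'writing'
Reversed: 'gnitirw'
They differ.

No


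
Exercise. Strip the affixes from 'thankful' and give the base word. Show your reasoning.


Remove suffix '-ful' from 'thankful' to get root 'thank'.

thank


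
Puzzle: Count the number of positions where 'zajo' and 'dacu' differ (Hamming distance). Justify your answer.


Alignment:
Position 1: 'z' vs 'd' = DIFFER
Position 2: 'a' vs 'a' = match
Position 3: 'j' vs 'c' = DIFFER
Position 4: 'o' vs 'u' = DIFFER
Total differences: 3

3


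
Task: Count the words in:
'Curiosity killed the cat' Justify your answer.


Split into words: Curiosity | killed | the | cat = 4 words.

4


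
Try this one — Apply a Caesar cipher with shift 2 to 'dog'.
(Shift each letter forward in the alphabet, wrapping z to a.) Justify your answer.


Shift each letter by 2: d -> f, o -> q, g -> i. Result: 'fqi'.

fqi


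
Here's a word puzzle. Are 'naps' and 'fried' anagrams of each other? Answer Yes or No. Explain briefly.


Sorted letters of 'naps': 'anps'
Sorted letters of 'fried': 'defir'
They do not match.

No


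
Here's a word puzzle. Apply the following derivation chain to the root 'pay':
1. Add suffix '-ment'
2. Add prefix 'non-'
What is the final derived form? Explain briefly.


Step 1: Add suffix '-ment' to 'pay' = 'payment'
Step 2: Add prefix 'non-' to 'payment' = 'nonpayment'

nonpayment


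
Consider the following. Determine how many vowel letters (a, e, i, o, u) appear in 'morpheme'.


Vowels in 'morpheme': o, e, e = 3 vowels.

3


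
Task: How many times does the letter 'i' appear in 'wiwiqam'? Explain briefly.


Letter 'i' in 'wiwiqam': found at position(s) 2, 4 = 2 occurrence(s).

2


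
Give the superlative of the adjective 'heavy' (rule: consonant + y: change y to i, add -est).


Apply superlative formation (consonant + y: change y to i, add -est): 'heavy' -> 'heaviest'.

heaviest


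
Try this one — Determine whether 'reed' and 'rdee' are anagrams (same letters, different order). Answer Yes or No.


Sorted letters of 'reed': 'deer'
Sorted letters of 'rdee': 'deer'
They match.

Yes


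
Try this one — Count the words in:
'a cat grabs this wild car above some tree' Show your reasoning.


Split into words: a | cat | grabs | this | wild | car | above | some | tree = 9 words.

9


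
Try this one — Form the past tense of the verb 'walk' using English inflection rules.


Apply rule: Add -ed. 'walk' becomes 'walked'.

walked


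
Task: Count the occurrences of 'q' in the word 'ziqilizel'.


Letter 'q' in 'ziqilizel': found at position(s) 3 = 1 occurrence(s).

1


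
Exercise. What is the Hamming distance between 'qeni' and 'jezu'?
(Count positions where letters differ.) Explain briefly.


Alignment:
Position 1: 'q' vs 'j' = DIFFER
Position 2: 'e' vs 'e' = match
Position 3: 'n' vs 'z' = DIFFER
Position 4: 'i' vs 'u' = DIFFER
Total differences: 3

3


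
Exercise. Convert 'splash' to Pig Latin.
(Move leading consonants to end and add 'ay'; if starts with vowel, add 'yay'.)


'splash': move consonant cluster 'spl' to end and add 'ay': 'ashsplay'.

ashsplay


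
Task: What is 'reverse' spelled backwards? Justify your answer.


Reverse 'reverse' character by character: 'esrever'.

esrever


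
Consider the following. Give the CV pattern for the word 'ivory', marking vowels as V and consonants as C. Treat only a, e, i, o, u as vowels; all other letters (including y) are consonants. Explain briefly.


Letter mapping: i = V, v = C, o = V, r = C, y = C.

VCVCC


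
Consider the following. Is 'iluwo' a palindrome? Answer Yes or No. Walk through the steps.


Forward: 'iluwo'
Reversed: 'owuli'
They differ.

No


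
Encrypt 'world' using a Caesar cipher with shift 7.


Shift each letter by 7: w -> d, o -> v, r -> y, l -> s, d -> k. Result: 'dvysk'.

dvysk


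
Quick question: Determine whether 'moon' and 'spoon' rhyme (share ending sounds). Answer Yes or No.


Rime (stressed vowel + following sounds) of 'moon': -oon = /uːn/
Rime of 'spoon': -oon = /uːn/
/uːn/ and /uːn/ are the same ending sound, so the words rhyme.

Yes


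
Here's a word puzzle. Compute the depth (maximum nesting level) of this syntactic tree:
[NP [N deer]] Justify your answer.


Count bracket nesting levels:
'[' at pos 0: depth = 1
'[' at pos 4: depth = 2
Maximum depth reached: 2

2


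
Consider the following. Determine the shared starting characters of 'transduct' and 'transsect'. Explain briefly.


Compare from the start: 5 characters match: 'trans'. Mismatch at position 6: 'd' vs 's'.

trans


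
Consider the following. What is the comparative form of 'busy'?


Apply comparative formation (consonant + y: change y to i, add -er): 'busy' -> 'busier'.

busier


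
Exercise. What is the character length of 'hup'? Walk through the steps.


Spell out 'hup' and number each letter: h(1), u(2), p(3). Total: 3 letters.

3


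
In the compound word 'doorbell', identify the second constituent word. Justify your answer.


Split 'doorbell' into 'door' + 'bell'. The second part is 'bell'.

bell


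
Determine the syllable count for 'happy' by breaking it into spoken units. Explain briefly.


Break 'happy' into syllables: hap-py -> hap | py = 2 syllables

2 syllables


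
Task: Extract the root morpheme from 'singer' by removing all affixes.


Remove suffix '-er' from 'singer' to get root 'sing'.

sing


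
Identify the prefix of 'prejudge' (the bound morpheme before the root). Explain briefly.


The word 'prejudge' = 'pre' (prefix) + 'judge' (root). The prefix is 'pre'.

pre


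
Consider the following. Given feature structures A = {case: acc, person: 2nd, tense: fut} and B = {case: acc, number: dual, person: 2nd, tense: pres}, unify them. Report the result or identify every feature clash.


Compare features:
case: A=acc vs B=acc -> unified: acc
number: A=_ vs B=dual -> unified: dual
person: A=2nd vs B=2nd -> unified: 2nd
tense: A=fut vs B=pres -> CLASH
Clash detected on feature 'tense' (fut vs pres); unification fails.

CLASH on 'tense' (fut vs pres)


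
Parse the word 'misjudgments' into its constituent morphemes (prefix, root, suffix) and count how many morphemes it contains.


Step 1: Identify prefix: 'mis' (meaning: wrongly)
Step 2: Identify root: 'judge'
Step 3: Identify suffix(es): 'ment, s'
Decomposition: mis- (prefix: wrongly) + judge (root) + -ment (suffix: action/result) + -s (plural)
Total morphemes: 4

4 morphemes (mis- (prefix: wrongly) + judge (root) + -ment (suffix: action/result) + -s (plural))


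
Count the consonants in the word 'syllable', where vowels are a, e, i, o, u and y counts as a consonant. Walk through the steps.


Consonants in 'syllable': s, y, l, l, b, l = 6 consonants.

6


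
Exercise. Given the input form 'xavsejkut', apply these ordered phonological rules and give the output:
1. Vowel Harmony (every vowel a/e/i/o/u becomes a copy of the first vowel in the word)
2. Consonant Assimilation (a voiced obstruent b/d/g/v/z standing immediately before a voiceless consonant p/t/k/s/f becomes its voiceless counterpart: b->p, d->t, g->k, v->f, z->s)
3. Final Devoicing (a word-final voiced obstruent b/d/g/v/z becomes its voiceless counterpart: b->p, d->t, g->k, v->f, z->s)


Starting form: 'xavsejkut'
Rule 1: Vowel Harmony: all vowels become 'a' (matching first vowel). 'xavsejkut' -> 'xavsajkat'
Rule 2: Consonant Assimilation: voiced obstruent before voiceless consonant becomes voiceless ('vs' -> 'fs'). 'xavsajkat' -> 'xafsajkat'
Rule 3: Final Devoicing: final consonant 't' is not one of the voiced obstruents b/d/g/v/z. No change.
Final form: 'xafsajkat'

xafsajkat


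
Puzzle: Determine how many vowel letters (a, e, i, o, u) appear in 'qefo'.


Vowels in 'qefo': e, o = 2 vowels.

2


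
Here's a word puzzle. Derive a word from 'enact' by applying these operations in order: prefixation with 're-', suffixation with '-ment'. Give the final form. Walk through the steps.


Step 1: Add prefix 're-' to 'enact' = 'reenact'
Step 2: Add suffix '-ment' to 'reenact' = 'reenactment'

reenactment


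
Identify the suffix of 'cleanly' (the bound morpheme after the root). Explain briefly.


The word 'cleanly' = 'clean' (root) + '-ly' (suffix). The suffix is '-ly'.

ly


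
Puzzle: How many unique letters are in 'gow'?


Unique letters in 'gow': {g, o, w} = 3 distinct letters.

3


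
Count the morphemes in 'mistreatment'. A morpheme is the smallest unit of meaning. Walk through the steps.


Decomposition: mis- (prefix) + treat (root) + -ment (suffix) = 3 morpheme(s)

3 morphemes


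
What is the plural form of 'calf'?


Apply rule: Change -f to -ves. 'calf' becomes 'calves'.

calves


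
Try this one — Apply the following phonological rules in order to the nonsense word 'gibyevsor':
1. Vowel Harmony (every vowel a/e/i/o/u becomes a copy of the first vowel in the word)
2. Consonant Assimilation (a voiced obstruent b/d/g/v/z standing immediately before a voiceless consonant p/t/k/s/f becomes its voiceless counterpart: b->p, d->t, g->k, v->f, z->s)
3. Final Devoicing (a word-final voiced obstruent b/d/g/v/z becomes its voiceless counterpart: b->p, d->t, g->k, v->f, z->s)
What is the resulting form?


Starting form: 'gibyevsor'
Rule 1: Vowel Harmony: all vowels become 'i' (matching first vowel). 'gibyevsor' -> 'gibyivsir'
Rule 2: Consonant Assimilation: voiced obstruent before voiceless consonant becomes voiceless ('vs' -> 'fs'). 'gibyivsir' -> 'gibyifsir'
Rule 3: Final Devoicing: final consonant 'r' is not one of the voiced obstruents b/d/g/v/z. No change.
Final form: 'gibyifsir'

gibyifsir


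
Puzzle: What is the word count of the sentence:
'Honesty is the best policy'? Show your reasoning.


Split into words: Honesty | is | the | best | policy = 5 words.

5


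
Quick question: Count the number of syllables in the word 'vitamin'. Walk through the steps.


Break 'vitamin' into syllables: vi-ta-min -> vi | ta | min = 3 syllables

3 syllables


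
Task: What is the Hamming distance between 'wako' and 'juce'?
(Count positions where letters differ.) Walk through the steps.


Alignment:
Position 1: 'w' vs 'j' = DIFFER
Position 2: 'a' vs 'u' = DIFFER
Position 3: 'k' vs 'c' = DIFFER
Position 4: 'o' vs 'e' = DIFFER
Total differences: 4

4


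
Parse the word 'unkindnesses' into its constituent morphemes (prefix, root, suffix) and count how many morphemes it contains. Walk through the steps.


Step 1: Identify prefix: 'un' (meaning: not/reverse)
Step 2: Identify root: 'kind'
Step 3: Identify suffix(es): 'ness, es'
Decomposition: un- (prefix: not/reverse) + kind (root) + -ness (suffix: state of) + -es (plural)
Total morphemes: 4

4 morphemes (un- (prefix: not/reverse) + kind (root) + -ness (suffix: state of) + -es (plural))


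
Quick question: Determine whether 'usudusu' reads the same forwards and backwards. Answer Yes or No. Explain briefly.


Forward: 'usudusu'
Reversed: 'usudusu'
They are identical.

Yes


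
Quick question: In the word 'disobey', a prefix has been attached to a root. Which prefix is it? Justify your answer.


The word 'disobey' = 'dis' (prefix) + 'obey' (root). The prefix is 'dis'.

dis


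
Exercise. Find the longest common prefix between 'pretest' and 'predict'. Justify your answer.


Compare from the start: 3 characters match: 'pre'. Mismatch at position 4: 't' vs 'd'.

pre


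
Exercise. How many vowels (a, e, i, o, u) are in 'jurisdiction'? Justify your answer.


Vowels in 'jurisdiction': u, i, i, i, o = 5 vowels.

5


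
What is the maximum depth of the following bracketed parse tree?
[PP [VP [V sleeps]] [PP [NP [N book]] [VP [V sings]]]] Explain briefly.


Count bracket nesting levels:
'[' at pos 0: depth = 1
'[' at pos 4: depth = 2
'[' at pos 8: depth = 3
'[' at pos 20: depth = 2
'[' at pos 24: depth = 3
'[' at pos 28: depth = 4
'[' at pos 38: depth = 3
'[' at pos 42: depth = 4
Maximum depth reached: 4

4


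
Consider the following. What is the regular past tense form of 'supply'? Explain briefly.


Apply rule: Change -y to -ied. 'supply' becomes 'supplied'.

supplied


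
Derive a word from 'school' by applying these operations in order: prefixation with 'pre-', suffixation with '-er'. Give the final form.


Step 1: Add prefix 'pre-' to 'school' = 'preschool'
Step 2: Add suffix '-er' to 'preschool' = 'preschooler'

preschooler


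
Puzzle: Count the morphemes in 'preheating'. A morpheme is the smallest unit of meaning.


Decomposition: pre- (prefix) + heat (root) + -ing (suffix) = 3 morpheme(s)

3 morphemes


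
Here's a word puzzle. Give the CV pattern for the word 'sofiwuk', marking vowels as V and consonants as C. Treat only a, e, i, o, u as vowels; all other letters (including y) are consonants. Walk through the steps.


Letter mapping: s = C, o = V, f = C, i = V, w = C, u = V, k = C.

CVCVCVC


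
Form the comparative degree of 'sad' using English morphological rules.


Apply comparative formation (double final consonant, add -er): 'sad' -> 'sadder'.

sadder


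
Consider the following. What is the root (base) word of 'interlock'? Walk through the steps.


Remove prefix 'inter' from 'interlock' to get root 'lock'.

lock


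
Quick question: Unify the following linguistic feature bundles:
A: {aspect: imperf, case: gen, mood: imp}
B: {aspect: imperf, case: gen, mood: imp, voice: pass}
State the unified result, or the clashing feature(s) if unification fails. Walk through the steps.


Compare features:
aspect: A=imperf vs B=imperf -> unified: imperf
case: A=gen vs B=gen -> unified: gen
mood: A=imp vs B=imp -> unified: imp
voice: A=_ vs B=pass -> unified: pass
No clashes found.

Unified: {aspect: imperf, case: gen, mood: imp, voice: pass}


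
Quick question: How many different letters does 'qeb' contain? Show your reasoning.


Unique letters in 'qeb': {b, e, q} = 3 distinct letters.

3


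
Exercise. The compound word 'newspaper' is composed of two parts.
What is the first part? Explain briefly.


Split 'newspaper' into 'news' + 'paper'. The first part is 'news'.

news


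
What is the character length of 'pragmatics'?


Spell out 'pragmatics' and number each letter: p(1), r(2), a(3), g(4), m(5), a(6), t(7), i(8), c(9), s(10). Total: 10 letters.

10


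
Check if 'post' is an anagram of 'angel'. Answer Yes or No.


Sorted letters of 'post': 'opst'
Sorted letters of 'angel': 'aegln'
They do not match.

No


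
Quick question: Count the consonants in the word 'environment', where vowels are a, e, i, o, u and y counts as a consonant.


Consonants in 'environment': n, v, r, n, m, n, t = 7 consonants.

7


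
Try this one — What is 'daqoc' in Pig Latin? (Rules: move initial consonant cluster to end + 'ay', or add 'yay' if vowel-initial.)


'daqoc': move consonant cluster 'd' to end and add 'ay': 'aqocday'.

aqocday


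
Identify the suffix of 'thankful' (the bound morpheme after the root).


The word 'thankful' = 'thank' (root) + '-ful' (suffix). The suffix is '-ful'.

ful


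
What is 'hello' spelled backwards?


Reverse 'hello' character by character: 'olleh'.

olleh


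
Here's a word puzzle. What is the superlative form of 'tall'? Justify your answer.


Apply superlative formation (add -est): 'tall' -> 'tallest'.

tallest


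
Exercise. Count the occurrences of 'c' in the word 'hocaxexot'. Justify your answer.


Letter 'c' in 'hocaxexot': found at position(s) 3 = 1 occurrence(s).

1


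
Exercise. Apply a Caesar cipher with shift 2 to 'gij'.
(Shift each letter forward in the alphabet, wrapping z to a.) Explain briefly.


Shift each letter by 2: g -> i, i -> k, j -> l. Result: 'ikl'.

ikl


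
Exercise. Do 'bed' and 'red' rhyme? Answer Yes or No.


Rime (stressed vowel + following sounds) of 'bed': -ed = /ɛd/
Rime of 'red': -ed = /ɛd/
/ɛd/ and /ɛd/ are the same ending sound, so the words rhyme.

Yes


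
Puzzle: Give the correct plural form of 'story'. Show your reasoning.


Apply rule: Change -y to -ies (consonant + y). 'story' becomes 'stories'.

stories


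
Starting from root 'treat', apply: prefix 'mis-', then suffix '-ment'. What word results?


Step 1: Add prefix 'mis-' to 'treat' = 'mistreat'
Step 2: Add suffix '-ment' to 'mistreat' = 'mistreatment'

mistreatment


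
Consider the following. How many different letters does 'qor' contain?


Unique letters in 'qor': {o, q, r} = 3 distinct letters.

3


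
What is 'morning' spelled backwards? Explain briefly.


Reverse 'morning' character by character: 'gninrom'.

gninrom


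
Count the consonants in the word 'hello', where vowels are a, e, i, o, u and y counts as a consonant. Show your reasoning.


Consonants in 'hello': h, l, l = 3 consonants.

3


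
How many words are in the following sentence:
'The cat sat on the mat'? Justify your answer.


Split into words: The | cat | sat | on | the | mat = 6 words.

6


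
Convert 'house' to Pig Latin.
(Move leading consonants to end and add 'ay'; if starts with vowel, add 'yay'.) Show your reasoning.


'house': move consonant cluster 'h' to end and add 'ay': 'ousehay'.

ousehay


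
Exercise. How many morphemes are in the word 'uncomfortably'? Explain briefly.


Decomposition: un- (prefix) + comfort (root) + -able (suffix) + -ly (suffix) = 4 morpheme(s)

4 morphemes


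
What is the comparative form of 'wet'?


Apply comparative formation (double final consonant, add -er): 'wet' -> 'wetter'.

wetter


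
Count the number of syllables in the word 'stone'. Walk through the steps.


Break 'stone' into syllables: stone -> stone = 1 syllable

1 syllable


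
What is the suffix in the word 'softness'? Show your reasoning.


The word 'softness' = 'soft' (root) + '-ness' (suffix). The suffix is '-ness'.

ness


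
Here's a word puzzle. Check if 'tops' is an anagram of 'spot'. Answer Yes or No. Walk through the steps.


Sorted letters of 'tops': 'opst'
Sorted letters of 'spot': 'opst'
They match.

Yes


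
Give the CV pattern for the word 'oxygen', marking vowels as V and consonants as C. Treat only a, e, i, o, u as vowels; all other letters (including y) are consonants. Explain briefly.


Letter mapping: o = V, x = C, y = C, g = C, e = V, n = C.

VCCCVC


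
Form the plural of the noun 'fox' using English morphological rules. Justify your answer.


Apply rule: Add -es (sibilant/fricative ending). 'fox' becomes 'foxes'.

foxes


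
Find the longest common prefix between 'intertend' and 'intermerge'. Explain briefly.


Compare from the start: 5 characters match: 'inter'. Mismatch at position 6: 't' vs 'm'.

inter


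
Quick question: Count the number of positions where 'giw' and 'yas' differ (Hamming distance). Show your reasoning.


Alignment:
Position 1: 'g' vs 'y' = DIFFER
Position 2: 'i' vs 'a' = DIFFER
Position 3: 'w' vs 's' = DIFFER
Total differences: 3

3


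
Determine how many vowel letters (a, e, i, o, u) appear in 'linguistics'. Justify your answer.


Vowels in 'linguistics': i, u, i, i = 4 vowels.

4


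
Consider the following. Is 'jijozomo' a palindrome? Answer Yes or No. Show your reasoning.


Forward: 'jijozomo'
Reversed: 'omozojij'
They differ.

No


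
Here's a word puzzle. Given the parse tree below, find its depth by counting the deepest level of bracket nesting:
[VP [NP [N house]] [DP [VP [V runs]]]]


Count bracket nesting levels:
'[' at pos 0: depth = 1
'[' at pos 4: depth = 2
'[' at pos 8: depth = 3
'[' at pos 19: depth = 2
'[' at pos 23: depth = 3
'[' at pos 27: depth = 4
Maximum depth reached: 4

4


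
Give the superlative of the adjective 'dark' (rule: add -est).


Apply superlative formation (add -est): 'dark' -> 'darkest'.

darkest


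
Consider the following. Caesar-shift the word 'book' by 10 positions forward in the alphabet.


Shift each letter by 10: b -> l, o -> y, o -> y, k -> u. Result: 'lyyu'.

lyyu


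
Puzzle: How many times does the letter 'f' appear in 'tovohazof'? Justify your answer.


Letter 'f' in 'tovohazof': found at position(s) 9 = 1 occurrence(s).

1


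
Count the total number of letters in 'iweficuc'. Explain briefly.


Spell out 'iweficuc' and number each letter: i(1), w(2), e(3), f(4), i(5), c(6), u(7), c(8). Total: 8 letters.

8


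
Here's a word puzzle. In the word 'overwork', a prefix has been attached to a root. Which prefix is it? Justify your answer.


The word 'overwork' = 'over' (prefix) + 'work' (root). The prefix is 'over'.

over


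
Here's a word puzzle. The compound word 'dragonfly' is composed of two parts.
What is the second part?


Split 'dragonfly' into 'dragon' + 'fly'. The second part is 'fly'.

fly


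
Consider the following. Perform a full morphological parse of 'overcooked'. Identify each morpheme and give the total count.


Step 1: Identify prefix: 'over' (meaning: excessively)
Step 2: Identify root: 'cook'
Step 3: Identify suffix(es): 'ed'
Decomposition: over- (prefix: excessively) + cook (root) + -ed (suffix: past)
Total morphemes: 3

3 morphemes (over- (prefix: excessively) + cook (root) + -ed (suffix: past))


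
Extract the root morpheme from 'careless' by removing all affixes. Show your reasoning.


Remove suffix '-less' from 'careless' to get root 'care'.

care


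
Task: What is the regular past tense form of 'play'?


Apply rule: Add -ed. 'play' becomes 'played'.

played


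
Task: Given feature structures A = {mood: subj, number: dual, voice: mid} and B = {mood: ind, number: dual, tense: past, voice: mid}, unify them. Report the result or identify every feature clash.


Compare features:
mood: A=subj vs B=ind -> CLASH
number: A=dual vs B=dual -> unified: dual
tense: A=_ vs B=past -> unified: past
voice: A=mid vs B=mid -> unified: mid
Clash detected on feature 'mood' (subj vs ind); unification fails.

CLASH on 'mood' (subj vs ind)


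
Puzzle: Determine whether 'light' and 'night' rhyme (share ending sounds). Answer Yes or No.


Rime (stressed vowel + following sounds) of 'light': -ight = /aɪt/
Rime of 'night': -ight = /aɪt/
/aɪt/ and /aɪt/ are the same ending sound, so the words rhyme.

Yes


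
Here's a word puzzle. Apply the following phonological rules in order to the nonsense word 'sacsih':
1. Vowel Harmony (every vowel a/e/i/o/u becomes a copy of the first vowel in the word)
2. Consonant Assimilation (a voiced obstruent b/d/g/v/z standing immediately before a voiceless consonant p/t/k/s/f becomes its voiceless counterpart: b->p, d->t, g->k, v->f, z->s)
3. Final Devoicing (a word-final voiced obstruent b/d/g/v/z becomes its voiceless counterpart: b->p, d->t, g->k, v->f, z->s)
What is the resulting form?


Starting form: 'sacsih'
Rule 1: Vowel Harmony: all vowels become 'a' (matching first vowel). 'sacsih' -> 'sacsah'
Rule 2: Consonant Assimilation: no voiced obstruent (b/d/g/v/z) stands immediately before a voiceless consonant (p/t/k/s/f). No change.
Rule 3: Final Devoicing: final consonant 'h' is not one of the voiced obstruents b/d/g/v/z. No change.
Final form: 'sacsah'

sacsah


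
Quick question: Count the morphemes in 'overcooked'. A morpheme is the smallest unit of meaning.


Decomposition: over- (prefix) + cook (root) + -ed (suffix) = 3 morpheme(s)

3 morphemes


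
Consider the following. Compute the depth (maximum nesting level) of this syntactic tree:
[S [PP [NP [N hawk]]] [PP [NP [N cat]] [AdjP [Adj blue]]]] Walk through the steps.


Count bracket nesting levels:
'[' at pos 0: depth = 1
'[' at pos 3: depth = 2
'[' at pos 7: depth = 3
'[' at pos 11: depth = 4
'[' at pos 22: depth = 2
'[' at pos 26: depth = 3
'[' at pos 30: depth = 4
'[' at pos 39: depth = 3
'[' at pos 45: depth = 4
Maximum depth reached: 4

4


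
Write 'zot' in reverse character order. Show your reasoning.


Reverse 'zot' character by character: 'toz'.

toz


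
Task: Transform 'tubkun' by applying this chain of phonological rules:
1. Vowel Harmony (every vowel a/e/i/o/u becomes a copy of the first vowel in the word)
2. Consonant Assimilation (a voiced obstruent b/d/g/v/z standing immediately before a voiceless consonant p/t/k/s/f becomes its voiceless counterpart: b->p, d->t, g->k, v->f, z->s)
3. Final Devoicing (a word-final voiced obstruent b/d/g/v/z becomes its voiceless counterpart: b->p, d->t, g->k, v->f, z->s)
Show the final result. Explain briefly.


Starting form: 'tubkun'
Rule 1: Vowel Harmony: all vowels already match. No change.
Rule 2: Consonant Assimilation: voiced obstruent before voiceless consonant becomes voiceless ('bk' -> 'pk'). 'tubkun' -> 'tupkun'
Rule 3: Final Devoicing: final consonant 'n' is not one of the voiced obstruents b/d/g/v/z. No change.
Final form: 'tupkun'

tupkun
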